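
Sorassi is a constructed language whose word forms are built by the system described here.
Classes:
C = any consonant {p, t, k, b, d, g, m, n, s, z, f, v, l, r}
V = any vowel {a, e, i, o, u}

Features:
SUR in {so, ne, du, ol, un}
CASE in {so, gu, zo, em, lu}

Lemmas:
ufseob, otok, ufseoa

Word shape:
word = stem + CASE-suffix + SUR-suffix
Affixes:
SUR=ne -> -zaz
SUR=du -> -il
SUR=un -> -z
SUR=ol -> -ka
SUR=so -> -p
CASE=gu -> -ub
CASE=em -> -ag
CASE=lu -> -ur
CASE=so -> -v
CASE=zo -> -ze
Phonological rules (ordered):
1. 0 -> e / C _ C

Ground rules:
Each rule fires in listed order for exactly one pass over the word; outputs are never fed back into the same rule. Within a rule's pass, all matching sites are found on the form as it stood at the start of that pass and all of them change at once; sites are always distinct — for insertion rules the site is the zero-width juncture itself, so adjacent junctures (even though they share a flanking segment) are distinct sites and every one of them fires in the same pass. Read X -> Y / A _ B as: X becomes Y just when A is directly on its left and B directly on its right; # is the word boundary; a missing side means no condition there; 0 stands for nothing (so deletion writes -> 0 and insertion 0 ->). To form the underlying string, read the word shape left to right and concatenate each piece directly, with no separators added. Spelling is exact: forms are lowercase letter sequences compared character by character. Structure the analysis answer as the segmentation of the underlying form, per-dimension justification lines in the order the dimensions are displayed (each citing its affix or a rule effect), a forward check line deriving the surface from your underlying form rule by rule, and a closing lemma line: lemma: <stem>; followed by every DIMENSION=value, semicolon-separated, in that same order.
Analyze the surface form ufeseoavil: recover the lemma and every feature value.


underlying: ufseoa-v-il
SUR=du - signalled by the affix -il
CASE=so - signalled by the affix -v
check: ufseoavil -> ufeseoavil
lemma: ufseoa; SUR=du; CASE=so


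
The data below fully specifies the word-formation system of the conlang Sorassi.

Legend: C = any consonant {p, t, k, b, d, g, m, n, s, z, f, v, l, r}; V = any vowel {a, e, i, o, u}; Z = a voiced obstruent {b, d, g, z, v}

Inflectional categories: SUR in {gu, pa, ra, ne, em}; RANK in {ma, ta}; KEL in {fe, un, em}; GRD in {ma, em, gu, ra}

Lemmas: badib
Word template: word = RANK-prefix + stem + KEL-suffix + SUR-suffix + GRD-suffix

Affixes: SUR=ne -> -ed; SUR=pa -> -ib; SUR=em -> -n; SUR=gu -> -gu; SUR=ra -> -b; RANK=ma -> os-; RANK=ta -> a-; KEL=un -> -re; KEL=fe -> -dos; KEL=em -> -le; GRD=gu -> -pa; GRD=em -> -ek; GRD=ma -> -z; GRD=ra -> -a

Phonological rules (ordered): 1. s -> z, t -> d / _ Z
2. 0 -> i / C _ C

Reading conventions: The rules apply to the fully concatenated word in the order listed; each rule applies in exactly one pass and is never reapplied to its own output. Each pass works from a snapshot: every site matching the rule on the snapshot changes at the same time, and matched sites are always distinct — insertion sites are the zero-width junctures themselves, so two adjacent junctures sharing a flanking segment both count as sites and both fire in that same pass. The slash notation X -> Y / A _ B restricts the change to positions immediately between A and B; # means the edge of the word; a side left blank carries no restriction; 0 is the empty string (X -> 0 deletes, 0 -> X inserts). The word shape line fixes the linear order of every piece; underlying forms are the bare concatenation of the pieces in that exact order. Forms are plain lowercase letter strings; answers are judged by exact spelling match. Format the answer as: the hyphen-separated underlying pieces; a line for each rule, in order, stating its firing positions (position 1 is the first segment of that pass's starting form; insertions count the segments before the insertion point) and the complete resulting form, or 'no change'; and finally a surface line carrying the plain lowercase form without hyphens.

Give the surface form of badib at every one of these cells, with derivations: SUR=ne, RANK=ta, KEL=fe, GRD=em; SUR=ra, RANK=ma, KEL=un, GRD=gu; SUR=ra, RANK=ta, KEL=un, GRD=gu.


cell SUR=ne, RANK=ta, KEL=fe, GRD=em:
underlying: a-badib-dos-ed-ek
1. s -> z, t -> d / _ Z: no change
2. 0 -> i / C _ C: inserts after position(s) 6: abadibidosedek
surface: abadibidosedek

cell SUR=ra, RANK=ma, KEL=un, GRD=gu:
underlying: os-badib-re-b-pa
1. s -> z, t -> d / _ Z: fires at position(s) 2: ozbadibrebpa
2. 0 -> i / C _ C: inserts after position(s) 2, 7, 10: ozibadibirebipa
surface: ozibadibirebipa

cell SUR=ra, RANK=ta, KEL=un, GRD=gu:
underlying: a-badib-re-b-pa
1. s -> z, t -> d / _ Z: no change
2. 0 -> i / C _ C: inserts after position(s) 6, 9: abadibirebipa
surface: abadibirebipa


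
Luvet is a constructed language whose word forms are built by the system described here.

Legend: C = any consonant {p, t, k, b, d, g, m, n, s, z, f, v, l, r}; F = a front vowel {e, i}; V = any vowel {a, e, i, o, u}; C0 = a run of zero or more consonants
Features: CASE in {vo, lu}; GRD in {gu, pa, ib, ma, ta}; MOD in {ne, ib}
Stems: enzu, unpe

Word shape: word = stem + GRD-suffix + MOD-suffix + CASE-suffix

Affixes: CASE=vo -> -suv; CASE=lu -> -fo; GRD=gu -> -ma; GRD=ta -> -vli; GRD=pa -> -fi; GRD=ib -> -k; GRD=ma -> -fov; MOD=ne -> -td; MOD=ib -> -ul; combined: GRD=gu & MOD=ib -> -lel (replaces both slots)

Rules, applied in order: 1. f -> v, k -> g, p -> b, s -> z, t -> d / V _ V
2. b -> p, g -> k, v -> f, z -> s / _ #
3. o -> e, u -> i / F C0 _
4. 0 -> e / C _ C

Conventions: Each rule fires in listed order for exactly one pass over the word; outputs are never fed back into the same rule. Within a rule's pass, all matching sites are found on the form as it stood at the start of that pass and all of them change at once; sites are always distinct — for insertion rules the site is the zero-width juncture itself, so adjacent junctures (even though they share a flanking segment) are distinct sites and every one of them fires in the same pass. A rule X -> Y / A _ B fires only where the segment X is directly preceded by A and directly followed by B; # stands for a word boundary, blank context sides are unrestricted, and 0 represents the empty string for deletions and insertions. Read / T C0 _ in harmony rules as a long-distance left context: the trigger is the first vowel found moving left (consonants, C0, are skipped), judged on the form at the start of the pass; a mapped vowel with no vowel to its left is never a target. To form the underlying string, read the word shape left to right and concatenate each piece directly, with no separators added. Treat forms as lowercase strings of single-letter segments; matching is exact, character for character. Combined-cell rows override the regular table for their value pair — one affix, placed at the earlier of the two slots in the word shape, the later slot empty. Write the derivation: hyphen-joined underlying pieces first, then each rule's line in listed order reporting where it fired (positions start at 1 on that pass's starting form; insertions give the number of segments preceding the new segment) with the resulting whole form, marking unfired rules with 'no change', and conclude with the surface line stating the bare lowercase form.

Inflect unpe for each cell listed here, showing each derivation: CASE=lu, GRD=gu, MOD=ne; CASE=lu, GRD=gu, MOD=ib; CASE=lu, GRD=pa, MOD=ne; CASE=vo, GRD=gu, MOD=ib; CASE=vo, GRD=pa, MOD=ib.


cell CASE=lu, GRD=gu, MOD=ne:
underlying: unpe-ma-td-fo
1. f -> v, k -> g, p -> b, s -> z, t -> d / V _ V: no change
2. b -> p, g -> k, v -> f, z -> s / _ #: no change
3. o -> e, u -> i / F C0 _: no change
4. 0 -> e / C _ C: inserts after position(s) 2, 7, 8: unepematedefo
surface: unepematedefo

cell CASE=lu, GRD=gu, MOD=ib:
underlying: unpe-lel-fo
1. f -> v, k -> g, p -> b, s -> z, t -> d / V _ V: no change
2. b -> p, g -> k, v -> f, z -> s / _ #: no change
3. o -> e, u -> i / F C0 _: fires at position(s) 9: unpelelfe
4. 0 -> e / C _ C: inserts after position(s) 2, 7: unepelelefe
surface: unepelelefe

cell CASE=lu, GRD=pa, MOD=ne:
underlying: unpe-fi-td-fo
1. f -> v, k -> g, p -> b, s -> z, t -> d / V _ V: fires at position(s) 5: unpevitdfo
2. b -> p, g -> k, v -> f, z -> s / _ #: no change
3. o -> e, u -> i / F C0 _: fires at position(s) 10: unpevitdfe
4. 0 -> e / C _ C: inserts after position(s) 2, 7, 8: unepevitedefe
surface: unepevitedefe

cell CASE=vo, GRD=gu, MOD=ib:
underlying: unpe-lel-suv
1. f -> v, k -> g, p -> b, s -> z, t -> d / V _ V: no change
2. b -> p, g -> k, v -> f, z -> s / _ #: fires at position(s) 10: unpelelsuf
3. o -> e, u -> i / F C0 _: fires at position(s) 9: unpelelsif
4. 0 -> e / C _ C: inserts after position(s) 2, 7: unepelelesif
surface: unepelelesif

cell CASE=vo, GRD=pa, MOD=ib:
underlying: unpe-fi-ul-suv
1. f -> v, k -> g, p -> b, s -> z, t -> d / V _ V: fires at position(s) 5: unpeviulsuv
2. b -> p, g -> k, v -> f, z -> s / _ #: fires at position(s) 11: unpeviulsuf
3. o -> e, u -> i / F C0 _: fires at position(s) 7: unpeviilsuf
4. 0 -> e / C _ C: inserts after position(s) 2, 8: unepeviilesuf
surface: unepeviilesuf


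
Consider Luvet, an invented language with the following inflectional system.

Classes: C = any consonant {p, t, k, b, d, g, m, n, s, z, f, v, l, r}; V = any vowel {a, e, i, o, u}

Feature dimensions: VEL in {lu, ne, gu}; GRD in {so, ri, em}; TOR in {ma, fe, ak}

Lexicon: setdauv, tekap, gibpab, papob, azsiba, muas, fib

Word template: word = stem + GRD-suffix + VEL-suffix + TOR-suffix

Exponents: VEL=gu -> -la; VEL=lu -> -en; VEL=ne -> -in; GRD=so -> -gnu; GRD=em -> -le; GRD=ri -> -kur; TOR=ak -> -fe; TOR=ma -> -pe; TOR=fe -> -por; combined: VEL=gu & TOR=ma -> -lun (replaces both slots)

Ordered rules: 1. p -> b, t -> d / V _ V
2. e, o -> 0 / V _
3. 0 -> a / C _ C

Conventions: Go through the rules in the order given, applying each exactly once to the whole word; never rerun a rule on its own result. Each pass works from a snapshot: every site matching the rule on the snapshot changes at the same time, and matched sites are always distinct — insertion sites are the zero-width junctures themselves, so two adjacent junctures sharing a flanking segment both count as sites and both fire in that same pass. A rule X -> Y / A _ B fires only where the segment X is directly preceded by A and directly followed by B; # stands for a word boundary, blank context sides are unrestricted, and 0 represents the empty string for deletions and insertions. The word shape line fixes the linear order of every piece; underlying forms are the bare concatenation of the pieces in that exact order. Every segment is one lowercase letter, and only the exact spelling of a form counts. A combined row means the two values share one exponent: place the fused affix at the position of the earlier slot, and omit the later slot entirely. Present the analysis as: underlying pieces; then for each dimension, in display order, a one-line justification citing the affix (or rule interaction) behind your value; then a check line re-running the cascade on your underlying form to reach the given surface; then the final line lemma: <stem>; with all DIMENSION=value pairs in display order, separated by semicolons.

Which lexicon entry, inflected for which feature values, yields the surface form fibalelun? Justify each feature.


underlying: fib-le-lun
VEL=gu - signalled by the combined affix row
GRD=em - signalled by the affix -le
TOR=ma - signalled by the combined affix row
check: fiblelun -> fiblelun -> fiblelun -> fibalelun
lemma: fib; VEL=gu; GRD=em; TOR=ma


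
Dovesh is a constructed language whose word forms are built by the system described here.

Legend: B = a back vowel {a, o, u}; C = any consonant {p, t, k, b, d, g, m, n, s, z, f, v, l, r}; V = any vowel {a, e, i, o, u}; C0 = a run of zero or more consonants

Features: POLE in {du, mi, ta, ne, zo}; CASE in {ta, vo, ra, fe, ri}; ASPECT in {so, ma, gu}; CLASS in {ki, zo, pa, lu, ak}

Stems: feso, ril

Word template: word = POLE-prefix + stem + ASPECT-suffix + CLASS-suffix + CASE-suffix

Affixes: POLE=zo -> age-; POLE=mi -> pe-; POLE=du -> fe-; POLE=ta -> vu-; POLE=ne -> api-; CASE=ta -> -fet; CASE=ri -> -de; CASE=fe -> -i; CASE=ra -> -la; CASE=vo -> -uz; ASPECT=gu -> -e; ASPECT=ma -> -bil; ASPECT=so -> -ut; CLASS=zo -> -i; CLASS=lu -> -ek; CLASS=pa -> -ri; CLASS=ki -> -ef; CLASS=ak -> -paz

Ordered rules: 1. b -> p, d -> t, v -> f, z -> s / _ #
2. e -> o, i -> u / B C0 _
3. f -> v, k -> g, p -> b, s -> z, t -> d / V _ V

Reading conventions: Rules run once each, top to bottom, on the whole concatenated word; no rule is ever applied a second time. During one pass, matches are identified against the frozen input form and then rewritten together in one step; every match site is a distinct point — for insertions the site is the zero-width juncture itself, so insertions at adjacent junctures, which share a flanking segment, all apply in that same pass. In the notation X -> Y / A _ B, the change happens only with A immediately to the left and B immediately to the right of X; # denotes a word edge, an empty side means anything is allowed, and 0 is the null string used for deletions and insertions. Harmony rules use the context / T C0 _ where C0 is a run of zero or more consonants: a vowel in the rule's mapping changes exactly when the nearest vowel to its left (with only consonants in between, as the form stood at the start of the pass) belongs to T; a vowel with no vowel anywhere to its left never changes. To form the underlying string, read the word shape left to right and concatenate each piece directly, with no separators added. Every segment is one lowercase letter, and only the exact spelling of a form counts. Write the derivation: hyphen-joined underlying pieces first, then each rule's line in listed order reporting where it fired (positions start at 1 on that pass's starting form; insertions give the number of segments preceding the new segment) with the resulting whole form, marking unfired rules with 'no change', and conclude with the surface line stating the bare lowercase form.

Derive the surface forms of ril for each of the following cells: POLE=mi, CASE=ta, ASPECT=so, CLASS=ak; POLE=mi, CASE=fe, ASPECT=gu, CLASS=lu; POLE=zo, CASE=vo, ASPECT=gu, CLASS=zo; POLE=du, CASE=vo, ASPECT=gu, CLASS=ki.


cell POLE=mi, CASE=ta, ASPECT=so, CLASS=ak:
underlying: pe-ril-ut-paz-fet
1. b -> p, d -> t, v -> f, z -> s / _ #: no change
2. e -> o, i -> u / B C0 _: fires at position(s) 12: perilutpazfot
3. f -> v, k -> g, p -> b, s -> z, t -> d / V _ V: no change
surface: perilutpazfot

cell POLE=mi, CASE=fe, ASPECT=gu, CLASS=lu:
underlying: pe-ril-e-ek-i
1. b -> p, d -> t, v -> f, z -> s / _ #: no change
2. e -> o, i -> u / B C0 _: no change
3. f -> v, k -> g, p -> b, s -> z, t -> d / V _ V: fires at position(s) 8: perileegi
surface: perileegi

cell POLE=zo, CASE=vo, ASPECT=gu, CLASS=zo:
underlying: age-ril-e-i-uz
1. b -> p, d -> t, v -> f, z -> s / _ #: fires at position(s) 10: agerileius
2. e -> o, i -> u / B C0 _: fires at position(s) 3: agorileius
3. f -> v, k -> g, p -> b, s -> z, t -> d / V _ V: no change
surface: agorileius

cell POLE=du, CASE=vo, ASPECT=gu, CLASS=ki:
underlying: fe-ril-e-ef-uz
1. b -> p, d -> t, v -> f, z -> s / _ #: fires at position(s) 10: ferileefus
2. e -> o, i -> u / B C0 _: no change
3. f -> v, k -> g, p -> b, s -> z, t -> d / V _ V: fires at position(s) 8: ferileevus
surface: ferileevus


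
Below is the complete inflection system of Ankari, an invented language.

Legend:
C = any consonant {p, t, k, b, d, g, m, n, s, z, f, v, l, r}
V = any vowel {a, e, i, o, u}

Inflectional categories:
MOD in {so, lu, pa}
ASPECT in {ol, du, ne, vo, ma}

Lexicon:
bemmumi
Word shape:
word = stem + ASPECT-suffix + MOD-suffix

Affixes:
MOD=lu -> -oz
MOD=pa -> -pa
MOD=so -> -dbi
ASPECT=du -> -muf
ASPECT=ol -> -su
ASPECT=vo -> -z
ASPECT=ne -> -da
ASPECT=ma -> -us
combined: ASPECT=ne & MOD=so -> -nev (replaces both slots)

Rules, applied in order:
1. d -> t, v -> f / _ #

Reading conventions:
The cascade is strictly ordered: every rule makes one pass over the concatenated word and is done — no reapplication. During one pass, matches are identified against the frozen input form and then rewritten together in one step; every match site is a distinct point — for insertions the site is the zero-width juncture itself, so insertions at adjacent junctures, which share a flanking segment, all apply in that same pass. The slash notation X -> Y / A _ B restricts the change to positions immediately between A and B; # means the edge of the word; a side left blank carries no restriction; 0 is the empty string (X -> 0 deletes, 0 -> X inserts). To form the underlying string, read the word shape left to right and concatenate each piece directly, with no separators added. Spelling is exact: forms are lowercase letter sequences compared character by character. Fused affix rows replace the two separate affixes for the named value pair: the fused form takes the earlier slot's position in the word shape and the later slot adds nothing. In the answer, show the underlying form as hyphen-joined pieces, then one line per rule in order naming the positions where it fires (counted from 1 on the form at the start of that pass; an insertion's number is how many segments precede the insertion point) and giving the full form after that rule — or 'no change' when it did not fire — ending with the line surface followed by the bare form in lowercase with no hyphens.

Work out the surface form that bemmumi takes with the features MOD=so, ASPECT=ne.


underlying: bemmumi-nev
1. d -> t, v -> f / _ #: fires at position(s) 10: bemmuminef
surface: bemmuminef


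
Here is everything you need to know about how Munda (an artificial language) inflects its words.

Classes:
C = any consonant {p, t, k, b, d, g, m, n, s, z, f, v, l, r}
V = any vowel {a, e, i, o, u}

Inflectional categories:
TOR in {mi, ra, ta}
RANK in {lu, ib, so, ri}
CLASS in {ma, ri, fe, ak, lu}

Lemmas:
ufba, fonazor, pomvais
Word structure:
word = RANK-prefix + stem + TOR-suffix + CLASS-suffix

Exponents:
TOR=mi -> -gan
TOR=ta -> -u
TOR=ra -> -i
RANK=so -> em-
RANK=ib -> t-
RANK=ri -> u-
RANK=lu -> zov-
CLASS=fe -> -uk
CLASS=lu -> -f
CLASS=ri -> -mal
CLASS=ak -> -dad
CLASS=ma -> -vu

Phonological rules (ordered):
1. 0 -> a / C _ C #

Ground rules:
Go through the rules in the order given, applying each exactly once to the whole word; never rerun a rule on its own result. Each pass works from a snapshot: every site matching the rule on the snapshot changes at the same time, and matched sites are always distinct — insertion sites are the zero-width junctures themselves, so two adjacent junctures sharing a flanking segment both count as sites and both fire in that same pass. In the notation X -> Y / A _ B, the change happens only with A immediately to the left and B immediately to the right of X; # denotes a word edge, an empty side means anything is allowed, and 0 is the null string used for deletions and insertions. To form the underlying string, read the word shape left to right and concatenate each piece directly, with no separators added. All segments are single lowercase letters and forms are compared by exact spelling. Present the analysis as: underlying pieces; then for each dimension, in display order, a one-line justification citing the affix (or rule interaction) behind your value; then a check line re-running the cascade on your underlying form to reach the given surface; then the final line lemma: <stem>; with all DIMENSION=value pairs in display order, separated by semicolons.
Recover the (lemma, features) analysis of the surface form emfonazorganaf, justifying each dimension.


underlying: em-fonazor-gan-f
TOR=mi - signalled by the affix -gan
RANK=so - signalled by the affix em-
CLASS=lu - signalled by the affix -f
check: emfonazorganf -> emfonazorganaf
lemma: fonazor; TOR=mi; RANK=so; CLASS=lu


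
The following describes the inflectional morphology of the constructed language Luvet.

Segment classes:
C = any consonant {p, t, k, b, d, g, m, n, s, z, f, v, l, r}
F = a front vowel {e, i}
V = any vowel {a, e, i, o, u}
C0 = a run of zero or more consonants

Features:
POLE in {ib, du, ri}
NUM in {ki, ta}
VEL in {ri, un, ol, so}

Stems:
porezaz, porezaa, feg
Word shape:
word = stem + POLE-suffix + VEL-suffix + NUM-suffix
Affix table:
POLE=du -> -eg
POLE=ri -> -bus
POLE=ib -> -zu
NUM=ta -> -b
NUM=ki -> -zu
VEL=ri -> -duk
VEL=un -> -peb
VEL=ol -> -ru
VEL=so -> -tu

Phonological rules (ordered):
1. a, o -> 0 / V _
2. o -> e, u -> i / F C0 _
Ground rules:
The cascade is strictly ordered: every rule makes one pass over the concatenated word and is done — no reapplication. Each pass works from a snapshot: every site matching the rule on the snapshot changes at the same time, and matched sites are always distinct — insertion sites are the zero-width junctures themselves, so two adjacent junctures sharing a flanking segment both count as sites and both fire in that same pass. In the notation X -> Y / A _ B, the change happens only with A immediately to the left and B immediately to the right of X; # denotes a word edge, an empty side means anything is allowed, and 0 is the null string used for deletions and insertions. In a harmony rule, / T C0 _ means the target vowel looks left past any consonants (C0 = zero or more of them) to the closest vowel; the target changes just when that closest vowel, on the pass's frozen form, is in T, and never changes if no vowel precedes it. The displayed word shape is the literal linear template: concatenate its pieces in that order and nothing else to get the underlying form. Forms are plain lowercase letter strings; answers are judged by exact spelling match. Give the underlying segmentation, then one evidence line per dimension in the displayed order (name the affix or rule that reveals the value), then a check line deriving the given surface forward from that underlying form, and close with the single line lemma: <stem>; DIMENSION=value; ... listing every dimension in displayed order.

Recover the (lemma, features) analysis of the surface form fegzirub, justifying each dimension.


underlying: feg-zu-ru-b
POLE=ib - signalled by the affix -zu
NUM=ta - signalled by the affix -b
VEL=ol - signalled by the affix -ru
check: fegzurub -> fegzurub -> fegzirub
lemma: feg; POLE=ib; NUM=ta; VEL=ol


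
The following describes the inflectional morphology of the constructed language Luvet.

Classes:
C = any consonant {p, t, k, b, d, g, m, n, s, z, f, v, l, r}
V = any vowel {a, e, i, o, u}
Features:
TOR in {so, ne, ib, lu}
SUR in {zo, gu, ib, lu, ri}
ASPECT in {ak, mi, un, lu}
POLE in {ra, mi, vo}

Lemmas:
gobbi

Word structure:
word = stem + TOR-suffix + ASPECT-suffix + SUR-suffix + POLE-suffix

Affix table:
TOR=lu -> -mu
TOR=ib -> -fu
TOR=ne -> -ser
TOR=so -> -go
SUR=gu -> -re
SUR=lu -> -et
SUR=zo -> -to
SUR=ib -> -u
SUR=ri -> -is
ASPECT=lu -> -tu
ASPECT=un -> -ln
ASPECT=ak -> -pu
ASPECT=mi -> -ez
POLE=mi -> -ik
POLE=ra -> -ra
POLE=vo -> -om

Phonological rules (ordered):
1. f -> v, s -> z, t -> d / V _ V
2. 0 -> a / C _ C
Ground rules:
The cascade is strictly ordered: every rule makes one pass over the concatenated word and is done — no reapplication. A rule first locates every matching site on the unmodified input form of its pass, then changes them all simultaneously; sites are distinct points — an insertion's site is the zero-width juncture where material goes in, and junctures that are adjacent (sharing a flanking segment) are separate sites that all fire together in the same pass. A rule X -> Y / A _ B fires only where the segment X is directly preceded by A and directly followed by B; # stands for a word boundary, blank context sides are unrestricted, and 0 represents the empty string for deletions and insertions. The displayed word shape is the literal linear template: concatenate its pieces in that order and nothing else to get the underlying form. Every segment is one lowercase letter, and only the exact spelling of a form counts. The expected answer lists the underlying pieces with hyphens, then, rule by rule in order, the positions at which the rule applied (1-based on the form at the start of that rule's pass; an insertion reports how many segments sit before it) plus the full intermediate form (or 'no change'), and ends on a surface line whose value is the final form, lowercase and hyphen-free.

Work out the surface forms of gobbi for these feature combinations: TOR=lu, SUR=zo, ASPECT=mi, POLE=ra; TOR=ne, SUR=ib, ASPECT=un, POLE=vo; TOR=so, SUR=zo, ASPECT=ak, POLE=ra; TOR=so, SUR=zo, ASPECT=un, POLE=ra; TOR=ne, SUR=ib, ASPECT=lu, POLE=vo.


cell TOR=lu, SUR=zo, ASPECT=mi, POLE=ra:
underlying: gobbi-mu-ez-to-ra
1. f -> v, s -> z, t -> d / V _ V: no change
2. 0 -> a / C _ C: inserts after position(s) 3, 9: gobabimuezatora
surface: gobabimuezatora

cell TOR=ne, SUR=ib, ASPECT=un, POLE=vo:
underlying: gobbi-ser-ln-u-om
1. f -> v, s -> z, t -> d / V _ V: fires at position(s) 6: gobbizerlnuom
2. 0 -> a / C _ C: inserts after position(s) 3, 8, 9: gobabizeralanuom
surface: gobabizeralanuom

cell TOR=so, SUR=zo, ASPECT=ak, POLE=ra:
underlying: gobbi-go-pu-to-ra
1. f -> v, s -> z, t -> d / V _ V: fires at position(s) 10: gobbigopudora
2. 0 -> a / C _ C: inserts after position(s) 3: gobabigopudora
surface: gobabigopudora

cell TOR=so, SUR=zo, ASPECT=un, POLE=ra:
underlying: gobbi-go-ln-to-ra
1. f -> v, s -> z, t -> d / V _ V: no change
2. 0 -> a / C _ C: inserts after position(s) 3, 8, 9: gobabigolanatora
surface: gobabigolanatora

cell TOR=ne, SUR=ib, ASPECT=lu, POLE=vo:
underlying: gobbi-ser-tu-u-om
1. f -> v, s -> z, t -> d / V _ V: fires at position(s) 6: gobbizertuuom
2. 0 -> a / C _ C: inserts after position(s) 3, 8: gobabizeratuuom
surface: gobabizeratuuom


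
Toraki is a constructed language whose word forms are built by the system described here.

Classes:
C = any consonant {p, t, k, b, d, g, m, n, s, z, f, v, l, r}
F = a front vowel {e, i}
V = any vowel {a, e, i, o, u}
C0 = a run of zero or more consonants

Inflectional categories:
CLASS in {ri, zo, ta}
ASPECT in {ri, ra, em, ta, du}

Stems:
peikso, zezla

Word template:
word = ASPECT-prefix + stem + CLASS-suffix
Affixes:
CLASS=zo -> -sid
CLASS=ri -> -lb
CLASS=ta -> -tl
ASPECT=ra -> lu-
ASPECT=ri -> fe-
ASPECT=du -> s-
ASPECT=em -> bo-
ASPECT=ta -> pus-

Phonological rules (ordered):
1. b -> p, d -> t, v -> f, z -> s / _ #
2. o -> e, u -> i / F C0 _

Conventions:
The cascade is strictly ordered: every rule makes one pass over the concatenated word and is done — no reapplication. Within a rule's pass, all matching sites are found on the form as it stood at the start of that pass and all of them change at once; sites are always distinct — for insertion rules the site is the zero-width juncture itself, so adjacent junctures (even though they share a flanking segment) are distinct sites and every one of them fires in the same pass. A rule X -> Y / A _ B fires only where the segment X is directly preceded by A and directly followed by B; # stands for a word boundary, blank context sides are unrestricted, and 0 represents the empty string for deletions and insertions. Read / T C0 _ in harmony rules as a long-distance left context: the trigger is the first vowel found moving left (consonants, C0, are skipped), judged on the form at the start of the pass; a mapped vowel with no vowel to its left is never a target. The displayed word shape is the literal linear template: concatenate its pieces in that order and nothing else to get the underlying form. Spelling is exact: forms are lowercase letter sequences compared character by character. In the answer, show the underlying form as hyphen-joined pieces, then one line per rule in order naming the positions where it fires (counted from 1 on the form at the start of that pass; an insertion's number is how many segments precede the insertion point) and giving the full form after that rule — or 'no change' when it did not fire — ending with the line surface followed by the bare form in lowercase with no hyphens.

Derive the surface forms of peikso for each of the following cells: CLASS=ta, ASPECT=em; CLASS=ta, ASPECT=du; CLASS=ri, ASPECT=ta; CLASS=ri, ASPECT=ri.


cell CLASS=ta, ASPECT=em:
underlying: bo-peikso-tl
1. b -> p, d -> t, v -> f, z -> s / _ #: no change
2. o -> e, u -> i / F C0 _: fires at position(s) 8: bopeiksetl
surface: bopeiksetl

cell CLASS=ta, ASPECT=du:
underlying: s-peikso-tl
1. b -> p, d -> t, v -> f, z -> s / _ #: no change
2. o -> e, u -> i / F C0 _: fires at position(s) 7: speiksetl
surface: speiksetl

cell CLASS=ri, ASPECT=ta:
underlying: pus-peikso-lb
1. b -> p, d -> t, v -> f, z -> s / _ #: fires at position(s) 11: puspeiksolp
2. o -> e, u -> i / F C0 _: fires at position(s) 9: puspeikselp
surface: puspeikselp

cell CLASS=ri, ASPECT=ri:
underlying: fe-peikso-lb
1. b -> p, d -> t, v -> f, z -> s / _ #: fires at position(s) 10: fepeiksolp
2. o -> e, u -> i / F C0 _: fires at position(s) 8: fepeikselp
surface: fepeikselp


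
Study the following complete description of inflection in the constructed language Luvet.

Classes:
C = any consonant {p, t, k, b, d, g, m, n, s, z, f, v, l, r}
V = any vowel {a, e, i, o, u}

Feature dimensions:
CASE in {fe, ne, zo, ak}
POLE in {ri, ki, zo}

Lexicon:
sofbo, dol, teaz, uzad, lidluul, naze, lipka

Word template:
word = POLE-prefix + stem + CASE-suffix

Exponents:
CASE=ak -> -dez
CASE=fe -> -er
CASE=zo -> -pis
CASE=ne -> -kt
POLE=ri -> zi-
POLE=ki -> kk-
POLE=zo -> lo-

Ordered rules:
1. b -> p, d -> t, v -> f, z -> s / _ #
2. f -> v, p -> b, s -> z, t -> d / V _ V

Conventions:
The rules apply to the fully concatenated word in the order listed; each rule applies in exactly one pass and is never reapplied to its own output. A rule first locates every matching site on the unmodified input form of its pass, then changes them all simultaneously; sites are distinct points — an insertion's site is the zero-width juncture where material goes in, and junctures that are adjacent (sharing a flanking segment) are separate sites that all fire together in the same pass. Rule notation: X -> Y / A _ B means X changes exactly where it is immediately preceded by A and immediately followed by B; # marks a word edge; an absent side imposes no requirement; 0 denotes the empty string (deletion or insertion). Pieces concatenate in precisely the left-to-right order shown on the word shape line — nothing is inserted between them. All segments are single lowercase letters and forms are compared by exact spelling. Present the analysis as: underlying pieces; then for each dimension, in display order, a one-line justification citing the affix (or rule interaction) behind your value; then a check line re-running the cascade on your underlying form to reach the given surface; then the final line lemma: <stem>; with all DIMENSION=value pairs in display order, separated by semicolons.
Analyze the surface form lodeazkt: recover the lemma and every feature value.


underlying: lo-teaz-kt
CASE=ne - signalled by the affix -kt
POLE=zo - signalled by the affix lo-
check: loteazkt -> loteazkt -> lodeazkt
lemma: teaz; CASE=ne; POLE=zo


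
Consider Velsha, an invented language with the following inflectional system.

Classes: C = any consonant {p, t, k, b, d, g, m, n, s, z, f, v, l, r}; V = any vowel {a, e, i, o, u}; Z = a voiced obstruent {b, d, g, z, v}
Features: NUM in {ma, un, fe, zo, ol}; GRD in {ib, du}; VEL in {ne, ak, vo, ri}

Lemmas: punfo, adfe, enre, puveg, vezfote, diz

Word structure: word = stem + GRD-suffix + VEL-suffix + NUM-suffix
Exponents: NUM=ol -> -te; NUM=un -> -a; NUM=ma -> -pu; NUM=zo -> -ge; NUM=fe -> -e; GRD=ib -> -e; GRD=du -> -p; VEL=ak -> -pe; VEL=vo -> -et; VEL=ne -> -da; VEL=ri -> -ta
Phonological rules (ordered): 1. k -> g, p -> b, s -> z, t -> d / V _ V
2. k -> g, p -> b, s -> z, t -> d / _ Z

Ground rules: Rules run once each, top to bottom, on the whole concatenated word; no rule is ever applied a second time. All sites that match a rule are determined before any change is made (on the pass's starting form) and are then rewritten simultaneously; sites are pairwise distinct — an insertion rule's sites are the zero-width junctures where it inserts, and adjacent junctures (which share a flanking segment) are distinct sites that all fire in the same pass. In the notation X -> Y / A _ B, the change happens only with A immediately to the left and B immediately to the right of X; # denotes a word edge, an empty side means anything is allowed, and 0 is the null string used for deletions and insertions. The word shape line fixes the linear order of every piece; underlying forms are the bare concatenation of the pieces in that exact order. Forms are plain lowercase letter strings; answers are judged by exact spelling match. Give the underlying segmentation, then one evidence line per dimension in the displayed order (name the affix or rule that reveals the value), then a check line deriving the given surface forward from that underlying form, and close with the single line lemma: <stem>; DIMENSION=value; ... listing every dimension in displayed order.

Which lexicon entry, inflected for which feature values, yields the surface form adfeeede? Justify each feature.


underlying: adfe-e-et-e
NUM=fe - signalled by the affix -e
GRD=ib - signalled by the affix -e
VEL=vo - signalled by the affix -et
check: adfeeete -> adfeeede -> adfeeede
lemma: adfe; NUM=fe; GRD=ib; VEL=vo


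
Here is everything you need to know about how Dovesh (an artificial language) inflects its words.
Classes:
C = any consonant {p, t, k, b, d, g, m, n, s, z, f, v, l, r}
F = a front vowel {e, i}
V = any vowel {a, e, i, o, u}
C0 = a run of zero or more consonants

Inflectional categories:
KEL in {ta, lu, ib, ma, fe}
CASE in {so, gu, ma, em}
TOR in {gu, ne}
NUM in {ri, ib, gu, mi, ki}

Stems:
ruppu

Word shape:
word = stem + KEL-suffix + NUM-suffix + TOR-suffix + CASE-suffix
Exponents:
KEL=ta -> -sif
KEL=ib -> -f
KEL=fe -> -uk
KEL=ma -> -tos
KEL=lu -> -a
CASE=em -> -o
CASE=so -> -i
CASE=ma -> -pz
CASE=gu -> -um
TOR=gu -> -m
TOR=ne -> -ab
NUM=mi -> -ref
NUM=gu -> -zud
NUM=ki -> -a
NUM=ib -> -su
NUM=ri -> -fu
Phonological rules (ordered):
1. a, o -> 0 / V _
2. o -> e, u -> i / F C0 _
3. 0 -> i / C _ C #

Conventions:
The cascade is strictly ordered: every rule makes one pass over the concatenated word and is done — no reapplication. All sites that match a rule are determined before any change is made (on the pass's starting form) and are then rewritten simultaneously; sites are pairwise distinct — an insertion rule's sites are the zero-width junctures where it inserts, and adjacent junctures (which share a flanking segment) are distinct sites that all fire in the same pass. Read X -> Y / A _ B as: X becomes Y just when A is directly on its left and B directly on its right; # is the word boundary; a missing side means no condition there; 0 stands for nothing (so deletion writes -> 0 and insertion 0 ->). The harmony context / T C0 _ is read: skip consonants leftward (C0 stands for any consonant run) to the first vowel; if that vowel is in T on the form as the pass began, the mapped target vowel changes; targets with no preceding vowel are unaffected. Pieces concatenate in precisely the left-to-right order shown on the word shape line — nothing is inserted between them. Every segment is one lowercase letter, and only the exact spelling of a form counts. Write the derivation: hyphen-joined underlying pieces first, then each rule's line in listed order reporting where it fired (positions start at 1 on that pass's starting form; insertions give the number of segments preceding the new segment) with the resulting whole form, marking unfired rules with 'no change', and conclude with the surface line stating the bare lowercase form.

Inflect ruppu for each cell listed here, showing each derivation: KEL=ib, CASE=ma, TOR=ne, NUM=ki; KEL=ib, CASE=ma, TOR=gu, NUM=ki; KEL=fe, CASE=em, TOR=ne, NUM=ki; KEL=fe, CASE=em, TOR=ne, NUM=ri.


cell KEL=ib, CASE=ma, TOR=ne, NUM=ki:
underlying: ruppu-f-a-ab-pz
1. a, o -> 0 / V _: fires at position(s) 8: ruppufabpz
2. o -> e, u -> i / F C0 _: no change
3. 0 -> i / C _ C #: inserts after position(s) 9: ruppufabpiz
surface: ruppufabpiz

cell KEL=ib, CASE=ma, TOR=gu, NUM=ki:
underlying: ruppu-f-a-m-pz
1. a, o -> 0 / V _: no change
2. o -> e, u -> i / F C0 _: no change
3. 0 -> i / C _ C #: inserts after position(s) 9: ruppufampiz
surface: ruppufampiz

cell KEL=fe, CASE=em, TOR=ne, NUM=ki:
underlying: ruppu-uk-a-ab-o
1. a, o -> 0 / V _: fires at position(s) 9: ruppuukabo
2. o -> e, u -> i / F C0 _: no change
3. 0 -> i / C _ C #: no change
surface: ruppuukabo

cell KEL=fe, CASE=em, TOR=ne, NUM=ri:
underlying: ruppu-uk-fu-ab-o
1. a, o -> 0 / V _: fires at position(s) 10: ruppuukfubo
2. o -> e, u -> i / F C0 _: no change
3. 0 -> i / C _ C #: no change
surface: ruppuukfubo


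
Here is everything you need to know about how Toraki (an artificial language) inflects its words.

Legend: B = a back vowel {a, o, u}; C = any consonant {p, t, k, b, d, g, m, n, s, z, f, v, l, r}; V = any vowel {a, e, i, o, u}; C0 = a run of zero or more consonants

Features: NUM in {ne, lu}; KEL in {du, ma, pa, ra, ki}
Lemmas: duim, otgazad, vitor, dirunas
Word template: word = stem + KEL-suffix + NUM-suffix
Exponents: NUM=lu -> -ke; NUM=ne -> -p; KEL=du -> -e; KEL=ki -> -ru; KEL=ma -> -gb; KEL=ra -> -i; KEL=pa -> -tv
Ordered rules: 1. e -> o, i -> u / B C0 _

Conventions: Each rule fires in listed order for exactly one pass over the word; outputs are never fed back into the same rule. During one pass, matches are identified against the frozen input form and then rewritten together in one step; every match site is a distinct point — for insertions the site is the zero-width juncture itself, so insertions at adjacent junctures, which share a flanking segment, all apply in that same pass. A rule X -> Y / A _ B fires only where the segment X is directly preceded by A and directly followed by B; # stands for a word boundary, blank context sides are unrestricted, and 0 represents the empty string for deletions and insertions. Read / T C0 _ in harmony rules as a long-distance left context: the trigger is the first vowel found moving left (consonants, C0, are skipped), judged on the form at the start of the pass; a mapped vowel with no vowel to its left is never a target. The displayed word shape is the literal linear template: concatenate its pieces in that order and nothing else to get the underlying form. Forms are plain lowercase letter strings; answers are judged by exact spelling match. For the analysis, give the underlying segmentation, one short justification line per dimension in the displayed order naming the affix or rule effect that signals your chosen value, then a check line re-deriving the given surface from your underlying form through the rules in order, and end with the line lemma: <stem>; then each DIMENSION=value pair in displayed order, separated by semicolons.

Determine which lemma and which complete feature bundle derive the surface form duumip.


underlying: duim-i-p
NUM=ne - signalled by the affix -p
KEL=ra - signalled by the affix -i
check: duimip -> duumip
lemma: duim; NUM=ne; KEL=ra


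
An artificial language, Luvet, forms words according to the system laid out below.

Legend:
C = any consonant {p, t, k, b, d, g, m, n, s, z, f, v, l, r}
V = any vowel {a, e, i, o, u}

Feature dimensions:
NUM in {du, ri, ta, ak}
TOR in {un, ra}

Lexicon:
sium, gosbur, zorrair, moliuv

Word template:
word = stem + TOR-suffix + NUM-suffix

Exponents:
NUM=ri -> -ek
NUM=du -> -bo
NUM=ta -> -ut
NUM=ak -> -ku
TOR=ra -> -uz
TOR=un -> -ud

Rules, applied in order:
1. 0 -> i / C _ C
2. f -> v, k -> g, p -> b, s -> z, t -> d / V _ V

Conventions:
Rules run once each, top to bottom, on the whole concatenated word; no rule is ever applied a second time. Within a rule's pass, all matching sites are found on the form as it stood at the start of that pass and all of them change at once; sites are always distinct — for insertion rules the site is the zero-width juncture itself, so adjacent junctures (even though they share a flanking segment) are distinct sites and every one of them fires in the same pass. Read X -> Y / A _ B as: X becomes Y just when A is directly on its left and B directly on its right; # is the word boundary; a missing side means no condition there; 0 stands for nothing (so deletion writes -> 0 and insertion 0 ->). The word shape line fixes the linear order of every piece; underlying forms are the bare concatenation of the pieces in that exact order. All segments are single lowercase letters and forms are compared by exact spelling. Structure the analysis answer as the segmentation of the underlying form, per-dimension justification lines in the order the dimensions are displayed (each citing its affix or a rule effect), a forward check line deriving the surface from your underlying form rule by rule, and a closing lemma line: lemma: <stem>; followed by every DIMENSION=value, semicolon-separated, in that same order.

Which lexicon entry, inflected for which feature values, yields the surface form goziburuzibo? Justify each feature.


underlying: gosbur-uz-bo
NUM=du - signalled by the affix -bo
TOR=ra - signalled by the affix -uz
check: gosburuzbo -> gosiburuzibo -> goziburuzibo
lemma: gosbur; NUM=du; TOR=ra
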